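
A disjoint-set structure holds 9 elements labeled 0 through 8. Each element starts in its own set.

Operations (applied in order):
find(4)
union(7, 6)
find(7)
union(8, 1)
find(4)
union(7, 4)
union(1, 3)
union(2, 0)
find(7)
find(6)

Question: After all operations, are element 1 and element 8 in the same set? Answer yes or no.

Step 1: find(4) -> no change; set of 4 is {4}
Step 2: union(7, 6) -> merged; set of 7 now {6, 7}
Step 3: find(7) -> no change; set of 7 is {6, 7}
Step 4: union(8, 1) -> merged; set of 8 now {1, 8}
Step 5: find(4) -> no change; set of 4 is {4}
Step 6: union(7, 4) -> merged; set of 7 now {4, 6, 7}
Step 7: union(1, 3) -> merged; set of 1 now {1, 3, 8}
Step 8: union(2, 0) -> merged; set of 2 now {0, 2}
Step 9: find(7) -> no change; set of 7 is {4, 6, 7}
Step 10: find(6) -> no change; set of 6 is {4, 6, 7}
Set of 1: {1, 3, 8}; 8 is a member.

Answer: yes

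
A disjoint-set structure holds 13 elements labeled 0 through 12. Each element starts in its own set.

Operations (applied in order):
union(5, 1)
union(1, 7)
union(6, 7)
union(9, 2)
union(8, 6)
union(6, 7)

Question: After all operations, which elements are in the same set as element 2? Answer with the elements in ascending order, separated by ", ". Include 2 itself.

Step 1: union(5, 1) -> merged; set of 5 now {1, 5}
Step 2: union(1, 7) -> merged; set of 1 now {1, 5, 7}
Step 3: union(6, 7) -> merged; set of 6 now {1, 5, 6, 7}
Step 4: union(9, 2) -> merged; set of 9 now {2, 9}
Step 5: union(8, 6) -> merged; set of 8 now {1, 5, 6, 7, 8}
Step 6: union(6, 7) -> already same set; set of 6 now {1, 5, 6, 7, 8}
Component of 2: {2, 9}

Answer: 2, 9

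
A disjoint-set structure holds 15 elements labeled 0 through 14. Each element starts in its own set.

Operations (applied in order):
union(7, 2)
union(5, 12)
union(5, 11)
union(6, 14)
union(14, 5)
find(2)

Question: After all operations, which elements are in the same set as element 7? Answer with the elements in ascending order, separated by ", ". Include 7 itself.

Step 1: union(7, 2) -> merged; set of 7 now {2, 7}
Step 2: union(5, 12) -> merged; set of 5 now {5, 12}
Step 3: union(5, 11) -> merged; set of 5 now {5, 11, 12}
Step 4: union(6, 14) -> merged; set of 6 now {6, 14}
Step 5: union(14, 5) -> merged; set of 14 now {5, 6, 11, 12, 14}
Step 6: find(2) -> no change; set of 2 is {2, 7}
Component of 7: {2, 7}

Answer: 2, 7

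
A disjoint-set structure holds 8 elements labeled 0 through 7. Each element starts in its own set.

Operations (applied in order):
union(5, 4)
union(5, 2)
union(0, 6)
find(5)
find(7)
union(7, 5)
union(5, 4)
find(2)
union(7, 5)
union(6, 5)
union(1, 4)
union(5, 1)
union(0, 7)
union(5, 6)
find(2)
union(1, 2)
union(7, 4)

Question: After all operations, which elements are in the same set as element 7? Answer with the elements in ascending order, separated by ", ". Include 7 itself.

Answer: 0, 1, 2, 4, 5, 6, 7

Derivation:
Step 1: union(5, 4) -> merged; set of 5 now {4, 5}
Step 2: union(5, 2) -> merged; set of 5 now {2, 4, 5}
Step 3: union(0, 6) -> merged; set of 0 now {0, 6}
Step 4: find(5) -> no change; set of 5 is {2, 4, 5}
Step 5: find(7) -> no change; set of 7 is {7}
Step 6: union(7, 5) -> merged; set of 7 now {2, 4, 5, 7}
Step 7: union(5, 4) -> already same set; set of 5 now {2, 4, 5, 7}
Step 8: find(2) -> no change; set of 2 is {2, 4, 5, 7}
Step 9: union(7, 5) -> already same set; set of 7 now {2, 4, 5, 7}
Step 10: union(6, 5) -> merged; set of 6 now {0, 2, 4, 5, 6, 7}
Step 11: union(1, 4) -> merged; set of 1 now {0, 1, 2, 4, 5, 6, 7}
Step 12: union(5, 1) -> already same set; set of 5 now {0, 1, 2, 4, 5, 6, 7}
Step 13: union(0, 7) -> already same set; set of 0 now {0, 1, 2, 4, 5, 6, 7}
Step 14: union(5, 6) -> already same set; set of 5 now {0, 1, 2, 4, 5, 6, 7}
Step 15: find(2) -> no change; set of 2 is {0, 1, 2, 4, 5, 6, 7}
Step 16: union(1, 2) -> already same set; set of 1 now {0, 1, 2, 4, 5, 6, 7}
Step 17: union(7, 4) -> already same set; set of 7 now {0, 1, 2, 4, 5, 6, 7}
Component of 7: {0, 1, 2, 4, 5, 6, 7}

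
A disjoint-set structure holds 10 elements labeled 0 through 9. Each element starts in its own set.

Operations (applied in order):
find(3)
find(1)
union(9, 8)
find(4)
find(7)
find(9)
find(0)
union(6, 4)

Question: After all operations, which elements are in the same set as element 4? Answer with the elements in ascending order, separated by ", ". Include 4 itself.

Answer: 4, 6

Derivation:
Step 1: find(3) -> no change; set of 3 is {3}
Step 2: find(1) -> no change; set of 1 is {1}
Step 3: union(9, 8) -> merged; set of 9 now {8, 9}
Step 4: find(4) -> no change; set of 4 is {4}
Step 5: find(7) -> no change; set of 7 is {7}
Step 6: find(9) -> no change; set of 9 is {8, 9}
Step 7: find(0) -> no change; set of 0 is {0}
Step 8: union(6, 4) -> merged; set of 6 now {4, 6}
Component of 4: {4, 6}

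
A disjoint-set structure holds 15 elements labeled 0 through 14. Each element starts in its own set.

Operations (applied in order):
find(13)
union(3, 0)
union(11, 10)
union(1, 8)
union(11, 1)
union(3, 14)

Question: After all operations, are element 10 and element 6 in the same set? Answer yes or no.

Answer: no

Derivation:
Step 1: find(13) -> no change; set of 13 is {13}
Step 2: union(3, 0) -> merged; set of 3 now {0, 3}
Step 3: union(11, 10) -> merged; set of 11 now {10, 11}
Step 4: union(1, 8) -> merged; set of 1 now {1, 8}
Step 5: union(11, 1) -> merged; set of 11 now {1, 8, 10, 11}
Step 6: union(3, 14) -> merged; set of 3 now {0, 3, 14}
Set of 10: {1, 8, 10, 11}; 6 is not a member.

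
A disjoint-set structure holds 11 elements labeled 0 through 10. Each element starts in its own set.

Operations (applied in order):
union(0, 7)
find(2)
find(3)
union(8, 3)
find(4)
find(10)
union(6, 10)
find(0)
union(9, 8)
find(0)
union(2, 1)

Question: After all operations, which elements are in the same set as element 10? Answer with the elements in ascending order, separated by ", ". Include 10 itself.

Answer: 6, 10

Derivation:
Step 1: union(0, 7) -> merged; set of 0 now {0, 7}
Step 2: find(2) -> no change; set of 2 is {2}
Step 3: find(3) -> no change; set of 3 is {3}
Step 4: union(8, 3) -> merged; set of 8 now {3, 8}
Step 5: find(4) -> no change; set of 4 is {4}
Step 6: find(10) -> no change; set of 10 is {10}
Step 7: union(6, 10) -> merged; set of 6 now {6, 10}
Step 8: find(0) -> no change; set of 0 is {0, 7}
Step 9: union(9, 8) -> merged; set of 9 now {3, 8, 9}
Step 10: find(0) -> no change; set of 0 is {0, 7}
Step 11: union(2, 1) -> merged; set of 2 now {1, 2}
Component of 10: {6, 10}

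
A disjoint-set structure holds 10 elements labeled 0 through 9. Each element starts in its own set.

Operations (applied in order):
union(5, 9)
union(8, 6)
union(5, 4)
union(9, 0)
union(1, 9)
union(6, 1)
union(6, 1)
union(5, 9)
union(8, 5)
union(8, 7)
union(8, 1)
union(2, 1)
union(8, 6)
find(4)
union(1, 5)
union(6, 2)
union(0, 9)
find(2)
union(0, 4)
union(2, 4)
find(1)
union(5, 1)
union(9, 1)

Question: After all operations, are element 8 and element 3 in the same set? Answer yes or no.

Answer: no

Derivation:
Step 1: union(5, 9) -> merged; set of 5 now {5, 9}
Step 2: union(8, 6) -> merged; set of 8 now {6, 8}
Step 3: union(5, 4) -> merged; set of 5 now {4, 5, 9}
Step 4: union(9, 0) -> merged; set of 9 now {0, 4, 5, 9}
Step 5: union(1, 9) -> merged; set of 1 now {0, 1, 4, 5, 9}
Step 6: union(6, 1) -> merged; set of 6 now {0, 1, 4, 5, 6, 8, 9}
Step 7: union(6, 1) -> already same set; set of 6 now {0, 1, 4, 5, 6, 8, 9}
Step 8: union(5, 9) -> already same set; set of 5 now {0, 1, 4, 5, 6, 8, 9}
Step 9: union(8, 5) -> already same set; set of 8 now {0, 1, 4, 5, 6, 8, 9}
Step 10: union(8, 7) -> merged; set of 8 now {0, 1, 4, 5, 6, 7, 8, 9}
Step 11: union(8, 1) -> already same set; set of 8 now {0, 1, 4, 5, 6, 7, 8, 9}
Step 12: union(2, 1) -> merged; set of 2 now {0, 1, 2, 4, 5, 6, 7, 8, 9}
Step 13: union(8, 6) -> already same set; set of 8 now {0, 1, 2, 4, 5, 6, 7, 8, 9}
Step 14: find(4) -> no change; set of 4 is {0, 1, 2, 4, 5, 6, 7, 8, 9}
Step 15: union(1, 5) -> already same set; set of 1 now {0, 1, 2, 4, 5, 6, 7, 8, 9}
Step 16: union(6, 2) -> already same set; set of 6 now {0, 1, 2, 4, 5, 6, 7, 8, 9}
Step 17: union(0, 9) -> already same set; set of 0 now {0, 1, 2, 4, 5, 6, 7, 8, 9}
Step 18: find(2) -> no change; set of 2 is {0, 1, 2, 4, 5, 6, 7, 8, 9}
Step 19: union(0, 4) -> already same set; set of 0 now {0, 1, 2, 4, 5, 6, 7, 8, 9}
Step 20: union(2, 4) -> already same set; set of 2 now {0, 1, 2, 4, 5, 6, 7, 8, 9}
Step 21: find(1) -> no change; set of 1 is {0, 1, 2, 4, 5, 6, 7, 8, 9}
Step 22: union(5, 1) -> already same set; set of 5 now {0, 1, 2, 4, 5, 6, 7, 8, 9}
Step 23: union(9, 1) -> already same set; set of 9 now {0, 1, 2, 4, 5, 6, 7, 8, 9}
Set of 8: {0, 1, 2, 4, 5, 6, 7, 8, 9}; 3 is not a member.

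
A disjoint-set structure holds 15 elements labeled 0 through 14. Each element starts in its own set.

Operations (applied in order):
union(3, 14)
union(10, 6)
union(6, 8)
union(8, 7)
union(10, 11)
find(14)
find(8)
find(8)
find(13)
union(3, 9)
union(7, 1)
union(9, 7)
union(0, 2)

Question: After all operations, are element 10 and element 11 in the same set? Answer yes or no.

Answer: yes

Derivation:
Step 1: union(3, 14) -> merged; set of 3 now {3, 14}
Step 2: union(10, 6) -> merged; set of 10 now {6, 10}
Step 3: union(6, 8) -> merged; set of 6 now {6, 8, 10}
Step 4: union(8, 7) -> merged; set of 8 now {6, 7, 8, 10}
Step 5: union(10, 11) -> merged; set of 10 now {6, 7, 8, 10, 11}
Step 6: find(14) -> no change; set of 14 is {3, 14}
Step 7: find(8) -> no change; set of 8 is {6, 7, 8, 10, 11}
Step 8: find(8) -> no change; set of 8 is {6, 7, 8, 10, 11}
Step 9: find(13) -> no change; set of 13 is {13}
Step 10: union(3, 9) -> merged; set of 3 now {3, 9, 14}
Step 11: union(7, 1) -> merged; set of 7 now {1, 6, 7, 8, 10, 11}
Step 12: union(9, 7) -> merged; set of 9 now {1, 3, 6, 7, 8, 9, 10, 11, 14}
Step 13: union(0, 2) -> merged; set of 0 now {0, 2}
Set of 10: {1, 3, 6, 7, 8, 9, 10, 11, 14}; 11 is a member.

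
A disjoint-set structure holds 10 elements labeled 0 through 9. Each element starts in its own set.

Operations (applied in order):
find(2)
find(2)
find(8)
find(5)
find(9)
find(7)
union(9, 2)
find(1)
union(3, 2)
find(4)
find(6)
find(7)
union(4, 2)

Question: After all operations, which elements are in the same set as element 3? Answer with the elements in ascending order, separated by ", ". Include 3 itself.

Step 1: find(2) -> no change; set of 2 is {2}
Step 2: find(2) -> no change; set of 2 is {2}
Step 3: find(8) -> no change; set of 8 is {8}
Step 4: find(5) -> no change; set of 5 is {5}
Step 5: find(9) -> no change; set of 9 is {9}
Step 6: find(7) -> no change; set of 7 is {7}
Step 7: union(9, 2) -> merged; set of 9 now {2, 9}
Step 8: find(1) -> no change; set of 1 is {1}
Step 9: union(3, 2) -> merged; set of 3 now {2, 3, 9}
Step 10: find(4) -> no change; set of 4 is {4}
Step 11: find(6) -> no change; set of 6 is {6}
Step 12: find(7) -> no change; set of 7 is {7}
Step 13: union(4, 2) -> merged; set of 4 now {2, 3, 4, 9}
Component of 3: {2, 3, 4, 9}

Answer: 2, 3, 4, 9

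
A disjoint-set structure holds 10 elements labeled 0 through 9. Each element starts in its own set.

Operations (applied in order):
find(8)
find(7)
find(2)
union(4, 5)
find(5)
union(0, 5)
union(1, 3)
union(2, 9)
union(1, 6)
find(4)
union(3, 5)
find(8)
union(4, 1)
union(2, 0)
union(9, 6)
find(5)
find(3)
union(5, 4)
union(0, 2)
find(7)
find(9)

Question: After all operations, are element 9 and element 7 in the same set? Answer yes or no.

Answer: no

Derivation:
Step 1: find(8) -> no change; set of 8 is {8}
Step 2: find(7) -> no change; set of 7 is {7}
Step 3: find(2) -> no change; set of 2 is {2}
Step 4: union(4, 5) -> merged; set of 4 now {4, 5}
Step 5: find(5) -> no change; set of 5 is {4, 5}
Step 6: union(0, 5) -> merged; set of 0 now {0, 4, 5}
Step 7: union(1, 3) -> merged; set of 1 now {1, 3}
Step 8: union(2, 9) -> merged; set of 2 now {2, 9}
Step 9: union(1, 6) -> merged; set of 1 now {1, 3, 6}
Step 10: find(4) -> no change; set of 4 is {0, 4, 5}
Step 11: union(3, 5) -> merged; set of 3 now {0, 1, 3, 4, 5, 6}
Step 12: find(8) -> no change; set of 8 is {8}
Step 13: union(4, 1) -> already same set; set of 4 now {0, 1, 3, 4, 5, 6}
Step 14: union(2, 0) -> merged; set of 2 now {0, 1, 2, 3, 4, 5, 6, 9}
Step 15: union(9, 6) -> already same set; set of 9 now {0, 1, 2, 3, 4, 5, 6, 9}
Step 16: find(5) -> no change; set of 5 is {0, 1, 2, 3, 4, 5, 6, 9}
Step 17: find(3) -> no change; set of 3 is {0, 1, 2, 3, 4, 5, 6, 9}
Step 18: union(5, 4) -> already same set; set of 5 now {0, 1, 2, 3, 4, 5, 6, 9}
Step 19: union(0, 2) -> already same set; set of 0 now {0, 1, 2, 3, 4, 5, 6, 9}
Step 20: find(7) -> no change; set of 7 is {7}
Step 21: find(9) -> no change; set of 9 is {0, 1, 2, 3, 4, 5, 6, 9}
Set of 9: {0, 1, 2, 3, 4, 5, 6, 9}; 7 is not a member.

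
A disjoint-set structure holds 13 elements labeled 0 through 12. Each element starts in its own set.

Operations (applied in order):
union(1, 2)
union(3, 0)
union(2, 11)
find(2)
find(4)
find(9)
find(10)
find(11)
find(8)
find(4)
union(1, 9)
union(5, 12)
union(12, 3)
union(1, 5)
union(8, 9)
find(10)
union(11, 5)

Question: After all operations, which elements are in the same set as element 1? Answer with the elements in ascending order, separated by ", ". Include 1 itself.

Answer: 0, 1, 2, 3, 5, 8, 9, 11, 12

Derivation:
Step 1: union(1, 2) -> merged; set of 1 now {1, 2}
Step 2: union(3, 0) -> merged; set of 3 now {0, 3}
Step 3: union(2, 11) -> merged; set of 2 now {1, 2, 11}
Step 4: find(2) -> no change; set of 2 is {1, 2, 11}
Step 5: find(4) -> no change; set of 4 is {4}
Step 6: find(9) -> no change; set of 9 is {9}
Step 7: find(10) -> no change; set of 10 is {10}
Step 8: find(11) -> no change; set of 11 is {1, 2, 11}
Step 9: find(8) -> no change; set of 8 is {8}
Step 10: find(4) -> no change; set of 4 is {4}
Step 11: union(1, 9) -> merged; set of 1 now {1, 2, 9, 11}
Step 12: union(5, 12) -> merged; set of 5 now {5, 12}
Step 13: union(12, 3) -> merged; set of 12 now {0, 3, 5, 12}
Step 14: union(1, 5) -> merged; set of 1 now {0, 1, 2, 3, 5, 9, 11, 12}
Step 15: union(8, 9) -> merged; set of 8 now {0, 1, 2, 3, 5, 8, 9, 11, 12}
Step 16: find(10) -> no change; set of 10 is {10}
Step 17: union(11, 5) -> already same set; set of 11 now {0, 1, 2, 3, 5, 8, 9, 11, 12}
Component of 1: {0, 1, 2, 3, 5, 8, 9, 11, 12}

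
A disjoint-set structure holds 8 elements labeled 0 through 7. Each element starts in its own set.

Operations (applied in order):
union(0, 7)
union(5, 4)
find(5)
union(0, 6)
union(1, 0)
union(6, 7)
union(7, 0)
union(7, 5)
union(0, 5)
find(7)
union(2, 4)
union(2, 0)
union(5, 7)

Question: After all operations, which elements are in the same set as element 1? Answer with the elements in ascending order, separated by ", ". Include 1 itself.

Step 1: union(0, 7) -> merged; set of 0 now {0, 7}
Step 2: union(5, 4) -> merged; set of 5 now {4, 5}
Step 3: find(5) -> no change; set of 5 is {4, 5}
Step 4: union(0, 6) -> merged; set of 0 now {0, 6, 7}
Step 5: union(1, 0) -> merged; set of 1 now {0, 1, 6, 7}
Step 6: union(6, 7) -> already same set; set of 6 now {0, 1, 6, 7}
Step 7: union(7, 0) -> already same set; set of 7 now {0, 1, 6, 7}
Step 8: union(7, 5) -> merged; set of 7 now {0, 1, 4, 5, 6, 7}
Step 9: union(0, 5) -> already same set; set of 0 now {0, 1, 4, 5, 6, 7}
Step 10: find(7) -> no change; set of 7 is {0, 1, 4, 5, 6, 7}
Step 11: union(2, 4) -> merged; set of 2 now {0, 1, 2, 4, 5, 6, 7}
Step 12: union(2, 0) -> already same set; set of 2 now {0, 1, 2, 4, 5, 6, 7}
Step 13: union(5, 7) -> already same set; set of 5 now {0, 1, 2, 4, 5, 6, 7}
Component of 1: {0, 1, 2, 4, 5, 6, 7}

Answer: 0, 1, 2, 4, 5, 6, 7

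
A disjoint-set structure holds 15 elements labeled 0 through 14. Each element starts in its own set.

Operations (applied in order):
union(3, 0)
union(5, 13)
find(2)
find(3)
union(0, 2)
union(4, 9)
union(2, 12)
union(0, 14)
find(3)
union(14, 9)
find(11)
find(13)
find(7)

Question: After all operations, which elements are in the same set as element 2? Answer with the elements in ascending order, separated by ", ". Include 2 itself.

Answer: 0, 2, 3, 4, 9, 12, 14

Derivation:
Step 1: union(3, 0) -> merged; set of 3 now {0, 3}
Step 2: union(5, 13) -> merged; set of 5 now {5, 13}
Step 3: find(2) -> no change; set of 2 is {2}
Step 4: find(3) -> no change; set of 3 is {0, 3}
Step 5: union(0, 2) -> merged; set of 0 now {0, 2, 3}
Step 6: union(4, 9) -> merged; set of 4 now {4, 9}
Step 7: union(2, 12) -> merged; set of 2 now {0, 2, 3, 12}
Step 8: union(0, 14) -> merged; set of 0 now {0, 2, 3, 12, 14}
Step 9: find(3) -> no change; set of 3 is {0, 2, 3, 12, 14}
Step 10: union(14, 9) -> merged; set of 14 now {0, 2, 3, 4, 9, 12, 14}
Step 11: find(11) -> no change; set of 11 is {11}
Step 12: find(13) -> no change; set of 13 is {5, 13}
Step 13: find(7) -> no change; set of 7 is {7}
Component of 2: {0, 2, 3, 4, 9, 12, 14}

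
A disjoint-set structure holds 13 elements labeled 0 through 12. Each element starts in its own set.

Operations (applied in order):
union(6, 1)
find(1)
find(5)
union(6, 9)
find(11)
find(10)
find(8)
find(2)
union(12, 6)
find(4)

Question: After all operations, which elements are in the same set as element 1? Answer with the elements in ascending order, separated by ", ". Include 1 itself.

Step 1: union(6, 1) -> merged; set of 6 now {1, 6}
Step 2: find(1) -> no change; set of 1 is {1, 6}
Step 3: find(5) -> no change; set of 5 is {5}
Step 4: union(6, 9) -> merged; set of 6 now {1, 6, 9}
Step 5: find(11) -> no change; set of 11 is {11}
Step 6: find(10) -> no change; set of 10 is {10}
Step 7: find(8) -> no change; set of 8 is {8}
Step 8: find(2) -> no change; set of 2 is {2}
Step 9: union(12, 6) -> merged; set of 12 now {1, 6, 9, 12}
Step 10: find(4) -> no change; set of 4 is {4}
Component of 1: {1, 6, 9, 12}

Answer: 1, 6, 9, 12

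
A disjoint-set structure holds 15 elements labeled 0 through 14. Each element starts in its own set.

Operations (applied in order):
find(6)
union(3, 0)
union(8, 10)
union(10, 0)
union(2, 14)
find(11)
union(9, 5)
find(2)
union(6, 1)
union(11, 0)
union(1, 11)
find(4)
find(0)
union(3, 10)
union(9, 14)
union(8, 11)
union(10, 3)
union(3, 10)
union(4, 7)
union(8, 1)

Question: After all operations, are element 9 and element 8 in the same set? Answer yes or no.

Step 1: find(6) -> no change; set of 6 is {6}
Step 2: union(3, 0) -> merged; set of 3 now {0, 3}
Step 3: union(8, 10) -> merged; set of 8 now {8, 10}
Step 4: union(10, 0) -> merged; set of 10 now {0, 3, 8, 10}
Step 5: union(2, 14) -> merged; set of 2 now {2, 14}
Step 6: find(11) -> no change; set of 11 is {11}
Step 7: union(9, 5) -> merged; set of 9 now {5, 9}
Step 8: find(2) -> no change; set of 2 is {2, 14}
Step 9: union(6, 1) -> merged; set of 6 now {1, 6}
Step 10: union(11, 0) -> merged; set of 11 now {0, 3, 8, 10, 11}
Step 11: union(1, 11) -> merged; set of 1 now {0, 1, 3, 6, 8, 10, 11}
Step 12: find(4) -> no change; set of 4 is {4}
Step 13: find(0) -> no change; set of 0 is {0, 1, 3, 6, 8, 10, 11}
Step 14: union(3, 10) -> already same set; set of 3 now {0, 1, 3, 6, 8, 10, 11}
Step 15: union(9, 14) -> merged; set of 9 now {2, 5, 9, 14}
Step 16: union(8, 11) -> already same set; set of 8 now {0, 1, 3, 6, 8, 10, 11}
Step 17: union(10, 3) -> already same set; set of 10 now {0, 1, 3, 6, 8, 10, 11}
Step 18: union(3, 10) -> already same set; set of 3 now {0, 1, 3, 6, 8, 10, 11}
Step 19: union(4, 7) -> merged; set of 4 now {4, 7}
Step 20: union(8, 1) -> already same set; set of 8 now {0, 1, 3, 6, 8, 10, 11}
Set of 9: {2, 5, 9, 14}; 8 is not a member.

Answer: no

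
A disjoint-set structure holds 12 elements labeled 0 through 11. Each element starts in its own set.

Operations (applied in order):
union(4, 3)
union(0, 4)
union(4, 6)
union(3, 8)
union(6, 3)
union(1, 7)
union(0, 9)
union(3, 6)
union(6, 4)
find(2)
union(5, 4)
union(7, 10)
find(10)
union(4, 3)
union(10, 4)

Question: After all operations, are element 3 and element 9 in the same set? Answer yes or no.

Step 1: union(4, 3) -> merged; set of 4 now {3, 4}
Step 2: union(0, 4) -> merged; set of 0 now {0, 3, 4}
Step 3: union(4, 6) -> merged; set of 4 now {0, 3, 4, 6}
Step 4: union(3, 8) -> merged; set of 3 now {0, 3, 4, 6, 8}
Step 5: union(6, 3) -> already same set; set of 6 now {0, 3, 4, 6, 8}
Step 6: union(1, 7) -> merged; set of 1 now {1, 7}
Step 7: union(0, 9) -> merged; set of 0 now {0, 3, 4, 6, 8, 9}
Step 8: union(3, 6) -> already same set; set of 3 now {0, 3, 4, 6, 8, 9}
Step 9: union(6, 4) -> already same set; set of 6 now {0, 3, 4, 6, 8, 9}
Step 10: find(2) -> no change; set of 2 is {2}
Step 11: union(5, 4) -> merged; set of 5 now {0, 3, 4, 5, 6, 8, 9}
Step 12: union(7, 10) -> merged; set of 7 now {1, 7, 10}
Step 13: find(10) -> no change; set of 10 is {1, 7, 10}
Step 14: union(4, 3) -> already same set; set of 4 now {0, 3, 4, 5, 6, 8, 9}
Step 15: union(10, 4) -> merged; set of 10 now {0, 1, 3, 4, 5, 6, 7, 8, 9, 10}
Set of 3: {0, 1, 3, 4, 5, 6, 7, 8, 9, 10}; 9 is a member.

Answer: yes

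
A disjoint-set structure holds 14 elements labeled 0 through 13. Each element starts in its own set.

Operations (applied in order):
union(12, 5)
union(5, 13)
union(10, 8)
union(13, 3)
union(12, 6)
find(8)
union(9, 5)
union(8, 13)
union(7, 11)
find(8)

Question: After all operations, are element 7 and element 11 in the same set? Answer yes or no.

Step 1: union(12, 5) -> merged; set of 12 now {5, 12}
Step 2: union(5, 13) -> merged; set of 5 now {5, 12, 13}
Step 3: union(10, 8) -> merged; set of 10 now {8, 10}
Step 4: union(13, 3) -> merged; set of 13 now {3, 5, 12, 13}
Step 5: union(12, 6) -> merged; set of 12 now {3, 5, 6, 12, 13}
Step 6: find(8) -> no change; set of 8 is {8, 10}
Step 7: union(9, 5) -> merged; set of 9 now {3, 5, 6, 9, 12, 13}
Step 8: union(8, 13) -> merged; set of 8 now {3, 5, 6, 8, 9, 10, 12, 13}
Step 9: union(7, 11) -> merged; set of 7 now {7, 11}
Step 10: find(8) -> no change; set of 8 is {3, 5, 6, 8, 9, 10, 12, 13}
Set of 7: {7, 11}; 11 is a member.

Answer: yes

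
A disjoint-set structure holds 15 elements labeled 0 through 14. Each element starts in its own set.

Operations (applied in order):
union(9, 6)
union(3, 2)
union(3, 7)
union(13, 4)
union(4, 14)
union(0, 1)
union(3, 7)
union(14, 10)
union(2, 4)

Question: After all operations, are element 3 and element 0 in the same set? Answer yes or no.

Answer: no

Derivation:
Step 1: union(9, 6) -> merged; set of 9 now {6, 9}
Step 2: union(3, 2) -> merged; set of 3 now {2, 3}
Step 3: union(3, 7) -> merged; set of 3 now {2, 3, 7}
Step 4: union(13, 4) -> merged; set of 13 now {4, 13}
Step 5: union(4, 14) -> merged; set of 4 now {4, 13, 14}
Step 6: union(0, 1) -> merged; set of 0 now {0, 1}
Step 7: union(3, 7) -> already same set; set of 3 now {2, 3, 7}
Step 8: union(14, 10) -> merged; set of 14 now {4, 10, 13, 14}
Step 9: union(2, 4) -> merged; set of 2 now {2, 3, 4, 7, 10, 13, 14}
Set of 3: {2, 3, 4, 7, 10, 13, 14}; 0 is not a member.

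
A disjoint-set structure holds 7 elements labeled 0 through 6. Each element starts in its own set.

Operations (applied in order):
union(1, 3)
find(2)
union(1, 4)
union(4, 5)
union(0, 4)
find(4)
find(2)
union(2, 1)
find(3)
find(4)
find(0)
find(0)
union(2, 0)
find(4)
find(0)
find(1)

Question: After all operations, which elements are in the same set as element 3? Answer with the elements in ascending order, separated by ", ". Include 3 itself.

Answer: 0, 1, 2, 3, 4, 5

Derivation:
Step 1: union(1, 3) -> merged; set of 1 now {1, 3}
Step 2: find(2) -> no change; set of 2 is {2}
Step 3: union(1, 4) -> merged; set of 1 now {1, 3, 4}
Step 4: union(4, 5) -> merged; set of 4 now {1, 3, 4, 5}
Step 5: union(0, 4) -> merged; set of 0 now {0, 1, 3, 4, 5}
Step 6: find(4) -> no change; set of 4 is {0, 1, 3, 4, 5}
Step 7: find(2) -> no change; set of 2 is {2}
Step 8: union(2, 1) -> merged; set of 2 now {0, 1, 2, 3, 4, 5}
Step 9: find(3) -> no change; set of 3 is {0, 1, 2, 3, 4, 5}
Step 10: find(4) -> no change; set of 4 is {0, 1, 2, 3, 4, 5}
Step 11: find(0) -> no change; set of 0 is {0, 1, 2, 3, 4, 5}
Step 12: find(0) -> no change; set of 0 is {0, 1, 2, 3, 4, 5}
Step 13: union(2, 0) -> already same set; set of 2 now {0, 1, 2, 3, 4, 5}
Step 14: find(4) -> no change; set of 4 is {0, 1, 2, 3, 4, 5}
Step 15: find(0) -> no change; set of 0 is {0, 1, 2, 3, 4, 5}
Step 16: find(1) -> no change; set of 1 is {0, 1, 2, 3, 4, 5}
Component of 3: {0, 1, 2, 3, 4, 5}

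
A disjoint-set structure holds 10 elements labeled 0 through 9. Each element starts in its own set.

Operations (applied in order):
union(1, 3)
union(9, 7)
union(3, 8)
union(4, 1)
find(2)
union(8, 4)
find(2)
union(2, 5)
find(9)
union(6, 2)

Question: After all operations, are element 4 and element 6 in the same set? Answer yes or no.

Step 1: union(1, 3) -> merged; set of 1 now {1, 3}
Step 2: union(9, 7) -> merged; set of 9 now {7, 9}
Step 3: union(3, 8) -> merged; set of 3 now {1, 3, 8}
Step 4: union(4, 1) -> merged; set of 4 now {1, 3, 4, 8}
Step 5: find(2) -> no change; set of 2 is {2}
Step 6: union(8, 4) -> already same set; set of 8 now {1, 3, 4, 8}
Step 7: find(2) -> no change; set of 2 is {2}
Step 8: union(2, 5) -> merged; set of 2 now {2, 5}
Step 9: find(9) -> no change; set of 9 is {7, 9}
Step 10: union(6, 2) -> merged; set of 6 now {2, 5, 6}
Set of 4: {1, 3, 4, 8}; 6 is not a member.

Answer: no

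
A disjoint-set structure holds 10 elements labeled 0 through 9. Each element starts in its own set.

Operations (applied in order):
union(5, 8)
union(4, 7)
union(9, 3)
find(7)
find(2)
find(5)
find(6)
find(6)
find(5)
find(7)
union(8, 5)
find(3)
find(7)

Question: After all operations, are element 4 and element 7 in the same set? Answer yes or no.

Answer: yes

Derivation:
Step 1: union(5, 8) -> merged; set of 5 now {5, 8}
Step 2: union(4, 7) -> merged; set of 4 now {4, 7}
Step 3: union(9, 3) -> merged; set of 9 now {3, 9}
Step 4: find(7) -> no change; set of 7 is {4, 7}
Step 5: find(2) -> no change; set of 2 is {2}
Step 6: find(5) -> no change; set of 5 is {5, 8}
Step 7: find(6) -> no change; set of 6 is {6}
Step 8: find(6) -> no change; set of 6 is {6}
Step 9: find(5) -> no change; set of 5 is {5, 8}
Step 10: find(7) -> no change; set of 7 is {4, 7}
Step 11: union(8, 5) -> already same set; set of 8 now {5, 8}
Step 12: find(3) -> no change; set of 3 is {3, 9}
Step 13: find(7) -> no change; set of 7 is {4, 7}
Set of 4: {4, 7}; 7 is a member.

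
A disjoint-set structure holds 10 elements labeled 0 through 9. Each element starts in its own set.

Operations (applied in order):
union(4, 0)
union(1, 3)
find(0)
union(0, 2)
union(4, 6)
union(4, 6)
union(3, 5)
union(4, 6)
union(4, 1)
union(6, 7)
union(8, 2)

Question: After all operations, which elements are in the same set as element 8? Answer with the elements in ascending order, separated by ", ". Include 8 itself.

Step 1: union(4, 0) -> merged; set of 4 now {0, 4}
Step 2: union(1, 3) -> merged; set of 1 now {1, 3}
Step 3: find(0) -> no change; set of 0 is {0, 4}
Step 4: union(0, 2) -> merged; set of 0 now {0, 2, 4}
Step 5: union(4, 6) -> merged; set of 4 now {0, 2, 4, 6}
Step 6: union(4, 6) -> already same set; set of 4 now {0, 2, 4, 6}
Step 7: union(3, 5) -> merged; set of 3 now {1, 3, 5}
Step 8: union(4, 6) -> already same set; set of 4 now {0, 2, 4, 6}
Step 9: union(4, 1) -> merged; set of 4 now {0, 1, 2, 3, 4, 5, 6}
Step 10: union(6, 7) -> merged; set of 6 now {0, 1, 2, 3, 4, 5, 6, 7}
Step 11: union(8, 2) -> merged; set of 8 now {0, 1, 2, 3, 4, 5, 6, 7, 8}
Component of 8: {0, 1, 2, 3, 4, 5, 6, 7, 8}

Answer: 0, 1, 2, 3, 4, 5, 6, 7, 8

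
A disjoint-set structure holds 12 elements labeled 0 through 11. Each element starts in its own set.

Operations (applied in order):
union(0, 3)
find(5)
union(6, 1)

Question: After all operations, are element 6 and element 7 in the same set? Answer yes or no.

Answer: no

Derivation:
Step 1: union(0, 3) -> merged; set of 0 now {0, 3}
Step 2: find(5) -> no change; set of 5 is {5}
Step 3: union(6, 1) -> merged; set of 6 now {1, 6}
Set of 6: {1, 6}; 7 is not a member.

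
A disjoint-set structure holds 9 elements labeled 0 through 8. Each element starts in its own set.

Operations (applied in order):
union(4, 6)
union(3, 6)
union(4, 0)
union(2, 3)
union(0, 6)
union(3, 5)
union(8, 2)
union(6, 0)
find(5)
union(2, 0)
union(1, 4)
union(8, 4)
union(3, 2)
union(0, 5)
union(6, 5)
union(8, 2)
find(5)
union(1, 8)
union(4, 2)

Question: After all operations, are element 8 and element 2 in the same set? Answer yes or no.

Answer: yes

Derivation:
Step 1: union(4, 6) -> merged; set of 4 now {4, 6}
Step 2: union(3, 6) -> merged; set of 3 now {3, 4, 6}
Step 3: union(4, 0) -> merged; set of 4 now {0, 3, 4, 6}
Step 4: union(2, 3) -> merged; set of 2 now {0, 2, 3, 4, 6}
Step 5: union(0, 6) -> already same set; set of 0 now {0, 2, 3, 4, 6}
Step 6: union(3, 5) -> merged; set of 3 now {0, 2, 3, 4, 5, 6}
Step 7: union(8, 2) -> merged; set of 8 now {0, 2, 3, 4, 5, 6, 8}
Step 8: union(6, 0) -> already same set; set of 6 now {0, 2, 3, 4, 5, 6, 8}
Step 9: find(5) -> no change; set of 5 is {0, 2, 3, 4, 5, 6, 8}
Step 10: union(2, 0) -> already same set; set of 2 now {0, 2, 3, 4, 5, 6, 8}
Step 11: union(1, 4) -> merged; set of 1 now {0, 1, 2, 3, 4, 5, 6, 8}
Step 12: union(8, 4) -> already same set; set of 8 now {0, 1, 2, 3, 4, 5, 6, 8}
Step 13: union(3, 2) -> already same set; set of 3 now {0, 1, 2, 3, 4, 5, 6, 8}
Step 14: union(0, 5) -> already same set; set of 0 now {0, 1, 2, 3, 4, 5, 6, 8}
Step 15: union(6, 5) -> already same set; set of 6 now {0, 1, 2, 3, 4, 5, 6, 8}
Step 16: union(8, 2) -> already same set; set of 8 now {0, 1, 2, 3, 4, 5, 6, 8}
Step 17: find(5) -> no change; set of 5 is {0, 1, 2, 3, 4, 5, 6, 8}
Step 18: union(1, 8) -> already same set; set of 1 now {0, 1, 2, 3, 4, 5, 6, 8}
Step 19: union(4, 2) -> already same set; set of 4 now {0, 1, 2, 3, 4, 5, 6, 8}
Set of 8: {0, 1, 2, 3, 4, 5, 6, 8}; 2 is a member.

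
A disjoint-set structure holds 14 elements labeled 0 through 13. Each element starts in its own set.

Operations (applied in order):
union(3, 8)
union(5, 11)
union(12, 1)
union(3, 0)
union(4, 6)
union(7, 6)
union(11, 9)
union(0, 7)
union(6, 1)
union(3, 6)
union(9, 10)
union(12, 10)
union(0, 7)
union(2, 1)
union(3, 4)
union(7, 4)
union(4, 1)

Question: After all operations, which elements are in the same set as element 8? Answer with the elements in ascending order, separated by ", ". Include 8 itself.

Answer: 0, 1, 2, 3, 4, 5, 6, 7, 8, 9, 10, 11, 12

Derivation:
Step 1: union(3, 8) -> merged; set of 3 now {3, 8}
Step 2: union(5, 11) -> merged; set of 5 now {5, 11}
Step 3: union(12, 1) -> merged; set of 12 now {1, 12}
Step 4: union(3, 0) -> merged; set of 3 now {0, 3, 8}
Step 5: union(4, 6) -> merged; set of 4 now {4, 6}
Step 6: union(7, 6) -> merged; set of 7 now {4, 6, 7}
Step 7: union(11, 9) -> merged; set of 11 now {5, 9, 11}
Step 8: union(0, 7) -> merged; set of 0 now {0, 3, 4, 6, 7, 8}
Step 9: union(6, 1) -> merged; set of 6 now {0, 1, 3, 4, 6, 7, 8, 12}
Step 10: union(3, 6) -> already same set; set of 3 now {0, 1, 3, 4, 6, 7, 8, 12}
Step 11: union(9, 10) -> merged; set of 9 now {5, 9, 10, 11}
Step 12: union(12, 10) -> merged; set of 12 now {0, 1, 3, 4, 5, 6, 7, 8, 9, 10, 11, 12}
Step 13: union(0, 7) -> already same set; set of 0 now {0, 1, 3, 4, 5, 6, 7, 8, 9, 10, 11, 12}
Step 14: union(2, 1) -> merged; set of 2 now {0, 1, 2, 3, 4, 5, 6, 7, 8, 9, 10, 11, 12}
Step 15: union(3, 4) -> already same set; set of 3 now {0, 1, 2, 3, 4, 5, 6, 7, 8, 9, 10, 11, 12}
Step 16: union(7, 4) -> already same set; set of 7 now {0, 1, 2, 3, 4, 5, 6, 7, 8, 9, 10, 11, 12}
Step 17: union(4, 1) -> already same set; set of 4 now {0, 1, 2, 3, 4, 5, 6, 7, 8, 9, 10, 11, 12}
Component of 8: {0, 1, 2, 3, 4, 5, 6, 7, 8, 9, 10, 11, 12}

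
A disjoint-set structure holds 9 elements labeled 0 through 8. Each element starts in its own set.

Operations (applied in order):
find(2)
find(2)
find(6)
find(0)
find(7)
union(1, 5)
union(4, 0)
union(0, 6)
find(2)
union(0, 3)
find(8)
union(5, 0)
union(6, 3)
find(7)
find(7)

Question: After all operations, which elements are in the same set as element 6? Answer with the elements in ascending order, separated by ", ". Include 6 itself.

Answer: 0, 1, 3, 4, 5, 6

Derivation:
Step 1: find(2) -> no change; set of 2 is {2}
Step 2: find(2) -> no change; set of 2 is {2}
Step 3: find(6) -> no change; set of 6 is {6}
Step 4: find(0) -> no change; set of 0 is {0}
Step 5: find(7) -> no change; set of 7 is {7}
Step 6: union(1, 5) -> merged; set of 1 now {1, 5}
Step 7: union(4, 0) -> merged; set of 4 now {0, 4}
Step 8: union(0, 6) -> merged; set of 0 now {0, 4, 6}
Step 9: find(2) -> no change; set of 2 is {2}
Step 10: union(0, 3) -> merged; set of 0 now {0, 3, 4, 6}
Step 11: find(8) -> no change; set of 8 is {8}
Step 12: union(5, 0) -> merged; set of 5 now {0, 1, 3, 4, 5, 6}
Step 13: union(6, 3) -> already same set; set of 6 now {0, 1, 3, 4, 5, 6}
Step 14: find(7) -> no change; set of 7 is {7}
Step 15: find(7) -> no change; set of 7 is {7}
Component of 6: {0, 1, 3, 4, 5, 6}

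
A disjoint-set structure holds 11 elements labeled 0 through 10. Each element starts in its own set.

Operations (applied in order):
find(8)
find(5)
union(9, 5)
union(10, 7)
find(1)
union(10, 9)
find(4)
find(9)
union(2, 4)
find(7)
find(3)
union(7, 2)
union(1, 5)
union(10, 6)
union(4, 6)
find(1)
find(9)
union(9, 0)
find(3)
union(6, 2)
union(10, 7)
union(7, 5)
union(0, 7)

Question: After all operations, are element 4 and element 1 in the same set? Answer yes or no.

Answer: yes

Derivation:
Step 1: find(8) -> no change; set of 8 is {8}
Step 2: find(5) -> no change; set of 5 is {5}
Step 3: union(9, 5) -> merged; set of 9 now {5, 9}
Step 4: union(10, 7) -> merged; set of 10 now {7, 10}
Step 5: find(1) -> no change; set of 1 is {1}
Step 6: union(10, 9) -> merged; set of 10 now {5, 7, 9, 10}
Step 7: find(4) -> no change; set of 4 is {4}
Step 8: find(9) -> no change; set of 9 is {5, 7, 9, 10}
Step 9: union(2, 4) -> merged; set of 2 now {2, 4}
Step 10: find(7) -> no change; set of 7 is {5, 7, 9, 10}
Step 11: find(3) -> no change; set of 3 is {3}
Step 12: union(7, 2) -> merged; set of 7 now {2, 4, 5, 7, 9, 10}
Step 13: union(1, 5) -> merged; set of 1 now {1, 2, 4, 5, 7, 9, 10}
Step 14: union(10, 6) -> merged; set of 10 now {1, 2, 4, 5, 6, 7, 9, 10}
Step 15: union(4, 6) -> already same set; set of 4 now {1, 2, 4, 5, 6, 7, 9, 10}
Step 16: find(1) -> no change; set of 1 is {1, 2, 4, 5, 6, 7, 9, 10}
Step 17: find(9) -> no change; set of 9 is {1, 2, 4, 5, 6, 7, 9, 10}
Step 18: union(9, 0) -> merged; set of 9 now {0, 1, 2, 4, 5, 6, 7, 9, 10}
Step 19: find(3) -> no change; set of 3 is {3}
Step 20: union(6, 2) -> already same set; set of 6 now {0, 1, 2, 4, 5, 6, 7, 9, 10}
Step 21: union(10, 7) -> already same set; set of 10 now {0, 1, 2, 4, 5, 6, 7, 9, 10}
Step 22: union(7, 5) -> already same set; set of 7 now {0, 1, 2, 4, 5, 6, 7, 9, 10}
Step 23: union(0, 7) -> already same set; set of 0 now {0, 1, 2, 4, 5, 6, 7, 9, 10}
Set of 4: {0, 1, 2, 4, 5, 6, 7, 9, 10}; 1 is a member.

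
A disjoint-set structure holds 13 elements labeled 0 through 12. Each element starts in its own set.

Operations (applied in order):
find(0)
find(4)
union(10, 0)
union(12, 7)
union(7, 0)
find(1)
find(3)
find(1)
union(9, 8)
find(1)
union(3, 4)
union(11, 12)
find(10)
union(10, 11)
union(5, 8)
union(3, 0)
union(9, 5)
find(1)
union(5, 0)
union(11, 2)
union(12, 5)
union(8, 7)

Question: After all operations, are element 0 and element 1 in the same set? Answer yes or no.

Step 1: find(0) -> no change; set of 0 is {0}
Step 2: find(4) -> no change; set of 4 is {4}
Step 3: union(10, 0) -> merged; set of 10 now {0, 10}
Step 4: union(12, 7) -> merged; set of 12 now {7, 12}
Step 5: union(7, 0) -> merged; set of 7 now {0, 7, 10, 12}
Step 6: find(1) -> no change; set of 1 is {1}
Step 7: find(3) -> no change; set of 3 is {3}
Step 8: find(1) -> no change; set of 1 is {1}
Step 9: union(9, 8) -> merged; set of 9 now {8, 9}
Step 10: find(1) -> no change; set of 1 is {1}
Step 11: union(3, 4) -> merged; set of 3 now {3, 4}
Step 12: union(11, 12) -> merged; set of 11 now {0, 7, 10, 11, 12}
Step 13: find(10) -> no change; set of 10 is {0, 7, 10, 11, 12}
Step 14: union(10, 11) -> already same set; set of 10 now {0, 7, 10, 11, 12}
Step 15: union(5, 8) -> merged; set of 5 now {5, 8, 9}
Step 16: union(3, 0) -> merged; set of 3 now {0, 3, 4, 7, 10, 11, 12}
Step 17: union(9, 5) -> already same set; set of 9 now {5, 8, 9}
Step 18: find(1) -> no change; set of 1 is {1}
Step 19: union(5, 0) -> merged; set of 5 now {0, 3, 4, 5, 7, 8, 9, 10, 11, 12}
Step 20: union(11, 2) -> merged; set of 11 now {0, 2, 3, 4, 5, 7, 8, 9, 10, 11, 12}
Step 21: union(12, 5) -> already same set; set of 12 now {0, 2, 3, 4, 5, 7, 8, 9, 10, 11, 12}
Step 22: union(8, 7) -> already same set; set of 8 now {0, 2, 3, 4, 5, 7, 8, 9, 10, 11, 12}
Set of 0: {0, 2, 3, 4, 5, 7, 8, 9, 10, 11, 12}; 1 is not a member.

Answer: no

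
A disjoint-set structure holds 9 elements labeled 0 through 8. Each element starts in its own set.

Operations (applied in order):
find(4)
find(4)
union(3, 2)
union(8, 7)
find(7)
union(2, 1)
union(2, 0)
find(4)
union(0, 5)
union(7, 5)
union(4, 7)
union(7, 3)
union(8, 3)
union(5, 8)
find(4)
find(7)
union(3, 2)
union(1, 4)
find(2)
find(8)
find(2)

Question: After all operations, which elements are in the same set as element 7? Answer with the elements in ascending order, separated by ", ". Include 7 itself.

Answer: 0, 1, 2, 3, 4, 5, 7, 8

Derivation:
Step 1: find(4) -> no change; set of 4 is {4}
Step 2: find(4) -> no change; set of 4 is {4}
Step 3: union(3, 2) -> merged; set of 3 now {2, 3}
Step 4: union(8, 7) -> merged; set of 8 now {7, 8}
Step 5: find(7) -> no change; set of 7 is {7, 8}
Step 6: union(2, 1) -> merged; set of 2 now {1, 2, 3}
Step 7: union(2, 0) -> merged; set of 2 now {0, 1, 2, 3}
Step 8: find(4) -> no change; set of 4 is {4}
Step 9: union(0, 5) -> merged; set of 0 now {0, 1, 2, 3, 5}
Step 10: union(7, 5) -> merged; set of 7 now {0, 1, 2, 3, 5, 7, 8}
Step 11: union(4, 7) -> merged; set of 4 now {0, 1, 2, 3, 4, 5, 7, 8}
Step 12: union(7, 3) -> already same set; set of 7 now {0, 1, 2, 3, 4, 5, 7, 8}
Step 13: union(8, 3) -> already same set; set of 8 now {0, 1, 2, 3, 4, 5, 7, 8}
Step 14: union(5, 8) -> already same set; set of 5 now {0, 1, 2, 3, 4, 5, 7, 8}
Step 15: find(4) -> no change; set of 4 is {0, 1, 2, 3, 4, 5, 7, 8}
Step 16: find(7) -> no change; set of 7 is {0, 1, 2, 3, 4, 5, 7, 8}
Step 17: union(3, 2) -> already same set; set of 3 now {0, 1, 2, 3, 4, 5, 7, 8}
Step 18: union(1, 4) -> already same set; set of 1 now {0, 1, 2, 3, 4, 5, 7, 8}
Step 19: find(2) -> no change; set of 2 is {0, 1, 2, 3, 4, 5, 7, 8}
Step 20: find(8) -> no change; set of 8 is {0, 1, 2, 3, 4, 5, 7, 8}
Step 21: find(2) -> no change; set of 2 is {0, 1, 2, 3, 4, 5, 7, 8}
Component of 7: {0, 1, 2, 3, 4, 5, 7, 8}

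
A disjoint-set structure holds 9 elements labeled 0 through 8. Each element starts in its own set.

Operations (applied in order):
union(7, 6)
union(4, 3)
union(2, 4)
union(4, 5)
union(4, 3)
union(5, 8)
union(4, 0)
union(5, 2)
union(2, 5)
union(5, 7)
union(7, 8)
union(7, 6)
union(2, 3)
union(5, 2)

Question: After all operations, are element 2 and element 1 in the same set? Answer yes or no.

Step 1: union(7, 6) -> merged; set of 7 now {6, 7}
Step 2: union(4, 3) -> merged; set of 4 now {3, 4}
Step 3: union(2, 4) -> merged; set of 2 now {2, 3, 4}
Step 4: union(4, 5) -> merged; set of 4 now {2, 3, 4, 5}
Step 5: union(4, 3) -> already same set; set of 4 now {2, 3, 4, 5}
Step 6: union(5, 8) -> merged; set of 5 now {2, 3, 4, 5, 8}
Step 7: union(4, 0) -> merged; set of 4 now {0, 2, 3, 4, 5, 8}
Step 8: union(5, 2) -> already same set; set of 5 now {0, 2, 3, 4, 5, 8}
Step 9: union(2, 5) -> already same set; set of 2 now {0, 2, 3, 4, 5, 8}
Step 10: union(5, 7) -> merged; set of 5 now {0, 2, 3, 4, 5, 6, 7, 8}
Step 11: union(7, 8) -> already same set; set of 7 now {0, 2, 3, 4, 5, 6, 7, 8}
Step 12: union(7, 6) -> already same set; set of 7 now {0, 2, 3, 4, 5, 6, 7, 8}
Step 13: union(2, 3) -> already same set; set of 2 now {0, 2, 3, 4, 5, 6, 7, 8}
Step 14: union(5, 2) -> already same set; set of 5 now {0, 2, 3, 4, 5, 6, 7, 8}
Set of 2: {0, 2, 3, 4, 5, 6, 7, 8}; 1 is not a member.

Answer: no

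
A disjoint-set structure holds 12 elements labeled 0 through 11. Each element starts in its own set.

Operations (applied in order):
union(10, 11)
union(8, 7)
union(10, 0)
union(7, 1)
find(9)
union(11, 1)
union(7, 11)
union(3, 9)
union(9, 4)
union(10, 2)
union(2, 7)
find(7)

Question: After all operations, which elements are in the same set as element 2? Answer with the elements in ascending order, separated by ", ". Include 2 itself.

Answer: 0, 1, 2, 7, 8, 10, 11

Derivation:
Step 1: union(10, 11) -> merged; set of 10 now {10, 11}
Step 2: union(8, 7) -> merged; set of 8 now {7, 8}
Step 3: union(10, 0) -> merged; set of 10 now {0, 10, 11}
Step 4: union(7, 1) -> merged; set of 7 now {1, 7, 8}
Step 5: find(9) -> no change; set of 9 is {9}
Step 6: union(11, 1) -> merged; set of 11 now {0, 1, 7, 8, 10, 11}
Step 7: union(7, 11) -> already same set; set of 7 now {0, 1, 7, 8, 10, 11}
Step 8: union(3, 9) -> merged; set of 3 now {3, 9}
Step 9: union(9, 4) -> merged; set of 9 now {3, 4, 9}
Step 10: union(10, 2) -> merged; set of 10 now {0, 1, 2, 7, 8, 10, 11}
Step 11: union(2, 7) -> already same set; set of 2 now {0, 1, 2, 7, 8, 10, 11}
Step 12: find(7) -> no change; set of 7 is {0, 1, 2, 7, 8, 10, 11}
Component of 2: {0, 1, 2, 7, 8, 10, 11}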